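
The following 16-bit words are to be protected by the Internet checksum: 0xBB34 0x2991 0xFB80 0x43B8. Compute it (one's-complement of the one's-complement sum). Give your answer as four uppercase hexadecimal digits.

One's-complement addition (fold any carry out of bit 15 back into bit 0):
  0xBB34 + 0x2991 = 0x0E4C5
  0xE4C5 + 0xFB80 = 0x1E045 → wrap carry → 0xE046
  0xE046 + 0x43B8 = 0x123FE → wrap carry → 0x23FF
One's-complement sum = 0x23FF.
Checksum = ~0x23FF & 0xFFFF = 0xDC00.

DC00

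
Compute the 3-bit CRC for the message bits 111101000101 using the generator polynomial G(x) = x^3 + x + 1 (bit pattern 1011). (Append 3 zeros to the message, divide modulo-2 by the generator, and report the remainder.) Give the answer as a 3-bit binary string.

101

Append 3 zeros: 111101000101000. Divide by 1011 (XOR where the leading bit is 1):
  pos 0: 1111 XOR 1011 = 0100
  pos 1: 1000 XOR 1011 = 0011
  pos 3: 1110 XOR 1011 = 0101
  pos 4: 1010 XOR 1011 = 0001
  pos 7: 1010 XOR 1011 = 0001
  pos 10: 1100 XOR 1011 = 0111
  pos 11: 1110 XOR 1011 = 0101
Remainder (last 3 bits) = 101. This is the CRC / FCS.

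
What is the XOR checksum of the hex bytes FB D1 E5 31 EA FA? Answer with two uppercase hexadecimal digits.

EE

XOR the bytes together:
  start with 0xFB
  0xFB ⊕ 0xD1 = 0x2A
  0x2A ⊕ 0xE5 = 0xCF
  0xCF ⊕ 0x31 = 0xFE
  0xFE ⊕ 0xEA = 0x14
  0x14 ⊕ 0xFA = 0xEE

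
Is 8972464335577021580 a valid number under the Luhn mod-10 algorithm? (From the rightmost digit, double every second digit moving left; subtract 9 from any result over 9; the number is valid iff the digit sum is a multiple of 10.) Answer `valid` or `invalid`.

From the right, keep odd positions and double even positions (subtract 9 from any doubled value over 9):
  doubled (positions 2,4,...): 7 2 0 5 1 6 3 4 9 → sum 37
  kept (positions 1,3,...): 0 5 2 7 5 3 4 4 7 8 → sum 45
Total = 82.
82 mod 10 = 2, so the number is invalid.

invalid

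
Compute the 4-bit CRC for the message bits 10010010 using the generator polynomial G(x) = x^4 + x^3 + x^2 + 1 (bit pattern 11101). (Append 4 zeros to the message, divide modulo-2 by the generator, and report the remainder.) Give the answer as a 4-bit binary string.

1000

Append 4 zeros: 100100100000. Divide by 11101 (XOR where the leading bit is 1):
  pos 0: 10010 XOR 11101 = 01111
  pos 1: 11110 XOR 11101 = 00011
  pos 4: 11100 XOR 11101 = 00001
Remainder (last 4 bits) = 1000. This is the CRC / FCS.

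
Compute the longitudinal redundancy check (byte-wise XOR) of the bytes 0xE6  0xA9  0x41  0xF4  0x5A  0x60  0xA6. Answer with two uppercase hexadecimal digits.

XOR the bytes together:
  start with 0xE6
  0xE6 ⊕ 0xA9 = 0x4F
  0x4F ⊕ 0x41 = 0x0E
  0x0E ⊕ 0xF4 = 0xFA
  0xFA ⊕ 0x5A = 0xA0
  0xA0 ⊕ 0x60 = 0xC0
  0xC0 ⊕ 0xA6 = 0x66

66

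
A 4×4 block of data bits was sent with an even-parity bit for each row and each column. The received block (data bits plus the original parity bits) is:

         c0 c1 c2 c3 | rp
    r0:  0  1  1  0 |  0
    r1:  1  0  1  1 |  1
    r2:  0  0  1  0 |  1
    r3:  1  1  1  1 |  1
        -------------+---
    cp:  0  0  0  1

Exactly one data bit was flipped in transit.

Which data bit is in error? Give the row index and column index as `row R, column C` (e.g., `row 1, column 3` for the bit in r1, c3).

Recompute each row's even parity and compare to rp:
  r0: data parity 0, sent rp 0 → ok
  r1: data parity 1, sent rp 1 → ok
  r2: data parity 1, sent rp 1 → ok
  r3: data parity 0, sent rp 1 → mismatch
Recompute each column's even parity and compare to cp:
  c0: data parity 0, sent cp 0 → ok
  c1: data parity 0, sent cp 0 → ok
  c2: data parity 0, sent cp 0 → ok
  c3: data parity 0, sent cp 1 → mismatch
Exactly one row (r3) and one column (c3) fail → the flipped bit is at their intersection.

row 3, column 3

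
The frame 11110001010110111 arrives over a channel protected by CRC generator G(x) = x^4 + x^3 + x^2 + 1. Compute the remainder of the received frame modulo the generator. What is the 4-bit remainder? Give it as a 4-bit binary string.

0001

Modulo-2 division of 11110001010110111 by 11101:
  pos 0: 11110 XOR 11101 = 00011
  pos 3: 11001 XOR 11101 = 00100
  pos 5: 10001 XOR 11101 = 01100
  pos 6: 11000 XOR 11101 = 00101
  pos 8: 10111 XOR 11101 = 01010
  pos 9: 10100 XOR 11101 = 01001
  pos 10: 10011 XOR 11101 = 01110
  pos 11: 11101 XOR 11101 = 00000
Remainder = 0001 (nonzero — an error is detected).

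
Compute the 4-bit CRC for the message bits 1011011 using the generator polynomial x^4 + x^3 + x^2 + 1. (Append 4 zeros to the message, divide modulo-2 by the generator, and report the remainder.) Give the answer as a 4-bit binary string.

Append 4 zeros: 10110110000. Divide by 11101 (XOR where the leading bit is 1):
  pos 0: 10110 XOR 11101 = 01011
  pos 1: 10111 XOR 11101 = 01010
  pos 2: 10101 XOR 11101 = 01000
  pos 3: 10000 XOR 11101 = 01101
  pos 4: 11010 XOR 11101 = 00111
  pos 6: 11100 XOR 11101 = 00001
Remainder (last 4 bits) = 0001. This is the CRC / FCS.

0001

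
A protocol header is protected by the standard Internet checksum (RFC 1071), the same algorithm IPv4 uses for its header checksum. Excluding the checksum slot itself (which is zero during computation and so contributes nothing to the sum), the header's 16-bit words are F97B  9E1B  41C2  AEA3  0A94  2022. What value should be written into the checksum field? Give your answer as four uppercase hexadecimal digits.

4D4C

One's-complement addition (fold any carry out of bit 15 back into bit 0):
  0xF97B + 0x9E1B = 0x19796 → wrap carry → 0x9797
  0x9797 + 0x41C2 = 0x0D959
  0xD959 + 0xAEA3 = 0x187FC → wrap carry → 0x87FD
  0x87FD + 0x0A94 = 0x09291
  0x9291 + 0x2022 = 0x0B2B3
One's-complement sum = 0xB2B3.
Checksum = ~0xB2B3 & 0xFFFF = 0x4D4C.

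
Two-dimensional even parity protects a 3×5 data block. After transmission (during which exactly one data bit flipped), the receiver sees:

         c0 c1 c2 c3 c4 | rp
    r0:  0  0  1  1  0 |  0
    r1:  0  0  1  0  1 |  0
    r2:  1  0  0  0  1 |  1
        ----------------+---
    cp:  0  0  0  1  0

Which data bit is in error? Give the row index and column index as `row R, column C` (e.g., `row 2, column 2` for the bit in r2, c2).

Recompute each row's even parity and compare to rp:
  r0: data parity 0, sent rp 0 → ok
  r1: data parity 0, sent rp 0 → ok
  r2: data parity 0, sent rp 1 → mismatch
Recompute each column's even parity and compare to cp:
  c0: data parity 1, sent cp 0 → mismatch
  c1: data parity 0, sent cp 0 → ok
  c2: data parity 0, sent cp 0 → ok
  c3: data parity 1, sent cp 1 → ok
  c4: data parity 0, sent cp 0 → ok
Exactly one row (r2) and one column (c0) fail → the flipped bit is at their intersection.

row 2, column 0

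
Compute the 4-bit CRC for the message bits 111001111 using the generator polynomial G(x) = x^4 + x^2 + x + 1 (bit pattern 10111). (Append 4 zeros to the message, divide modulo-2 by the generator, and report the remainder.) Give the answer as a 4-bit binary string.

0010

Append 4 zeros: 1110011110000. Divide by 10111 (XOR where the leading bit is 1):
  pos 0: 11100 XOR 10111 = 01011
  pos 1: 10111 XOR 10111 = 00000
  pos 6: 11100 XOR 10111 = 01011
  pos 7: 10110 XOR 10111 = 00001
Remainder (last 4 bits) = 0010. This is the CRC / FCS.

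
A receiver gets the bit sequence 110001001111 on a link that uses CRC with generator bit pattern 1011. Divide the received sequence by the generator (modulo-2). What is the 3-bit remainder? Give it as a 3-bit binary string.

Modulo-2 division of 110001001111 by 1011:
  pos 0: 1100 XOR 1011 = 0111
  pos 1: 1110 XOR 1011 = 0101
  pos 2: 1011 XOR 1011 = 0000
  pos 8: 1111 XOR 1011 = 0100
Remainder = 100 (nonzero — an error is detected).

100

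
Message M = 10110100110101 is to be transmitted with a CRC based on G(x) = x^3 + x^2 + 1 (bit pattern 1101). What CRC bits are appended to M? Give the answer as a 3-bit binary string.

Append 3 zeros: 10110100110101000. Divide by 1101 (XOR where the leading bit is 1):
  pos 0: 1011 XOR 1101 = 0110
  pos 1: 1100 XOR 1101 = 0001
  pos 4: 1100 XOR 1101 = 0001
  pos 7: 1110 XOR 1101 = 0011
  pos 9: 1110 XOR 1101 = 0011
  pos 11: 1110 XOR 1101 = 0011
  pos 13: 1100 XOR 1101 = 0001
Remainder (last 3 bits) = 001. This is the CRC / FCS.

001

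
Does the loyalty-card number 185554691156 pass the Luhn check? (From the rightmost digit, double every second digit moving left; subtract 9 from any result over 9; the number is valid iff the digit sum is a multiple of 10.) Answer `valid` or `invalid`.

From the right, keep odd positions and double even positions (subtract 9 from any doubled value over 9):
  doubled (positions 2,4,...): 1 2 3 1 1 2 → sum 10
  kept (positions 1,3,...): 6 1 9 4 5 8 → sum 33
Total = 43.
43 mod 10 = 3, so the number is invalid.

invalid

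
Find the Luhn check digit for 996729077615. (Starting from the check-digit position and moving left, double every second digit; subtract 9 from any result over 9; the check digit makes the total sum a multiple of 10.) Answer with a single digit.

Partial digits right→left: 5 1 6 7 7 0 9 2 7 6 9 9
Double every second digit counting from the check-digit position (so the 1st, 3rd, 5th, ... of the partial from the right).
  doubled (with −9 where >9): 1 3 5 9 5 9 → sum 32
  kept as-is: 1 7 0 2 6 9 → sum 25
Total = 32 + 25 = 57.
Check digit = (10 − (57 mod 10)) mod 10 = 3.

3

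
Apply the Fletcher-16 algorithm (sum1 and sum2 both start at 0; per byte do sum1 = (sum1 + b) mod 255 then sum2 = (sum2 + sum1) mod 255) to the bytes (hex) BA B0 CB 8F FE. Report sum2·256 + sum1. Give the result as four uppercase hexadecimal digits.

E9C5

Running sums (mod 255):
  after byte 0 (BA): sum1=186, sum2=186
  after byte 1 (B0): sum1=107, sum2=38
  after byte 2 (CB): sum1=55, sum2=93
  after byte 3 (8F): sum1=198, sum2=36
  after byte 4 (FE): sum1=197, sum2=233
Checksum = sum2·256 + sum1 = 233·256 + 197 = 59845 = 0xE9C5.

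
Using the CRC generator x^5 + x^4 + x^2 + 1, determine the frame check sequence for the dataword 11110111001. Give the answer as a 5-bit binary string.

Append 5 zeros: 1111011100100000. Divide by 110101 (XOR where the leading bit is 1):
  pos 0: 111101 XOR 110101 = 001000
  pos 2: 100011 XOR 110101 = 010110
  pos 3: 101100 XOR 110101 = 011001
  pos 4: 110010 XOR 110101 = 000111
  pos 7: 111100 XOR 110101 = 001001
  pos 9: 100100 XOR 110101 = 010001
  pos 10: 100010 XOR 110101 = 010111
Remainder (last 5 bits) = 10111. This is the CRC / FCS.

10111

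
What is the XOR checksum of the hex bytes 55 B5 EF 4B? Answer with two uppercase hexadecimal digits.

XOR the bytes together:
  start with 0x55
  0x55 ⊕ 0xB5 = 0xE0
  0xE0 ⊕ 0xEF = 0x0F
  0x0F ⊕ 0x4B = 0x44

44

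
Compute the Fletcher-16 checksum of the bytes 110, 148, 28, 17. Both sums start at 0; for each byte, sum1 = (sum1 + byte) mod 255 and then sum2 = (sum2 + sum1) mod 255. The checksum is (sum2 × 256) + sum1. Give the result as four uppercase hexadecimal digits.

Running sums (mod 255):
  after byte 0 (110): sum1=110, sum2=110
  after byte 1 (148): sum1=3, sum2=113
  after byte 2 (28): sum1=31, sum2=144
  after byte 3 (17): sum1=48, sum2=192
Checksum = sum2·256 + sum1 = 192·256 + 48 = 49200 = 0xC030.

C030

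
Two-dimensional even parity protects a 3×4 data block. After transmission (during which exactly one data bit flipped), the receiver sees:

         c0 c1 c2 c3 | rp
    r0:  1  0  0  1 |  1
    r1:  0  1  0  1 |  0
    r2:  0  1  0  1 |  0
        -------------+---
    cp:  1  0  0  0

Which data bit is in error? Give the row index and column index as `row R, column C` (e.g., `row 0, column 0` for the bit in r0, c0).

row 0, column 3

Recompute each row's even parity and compare to rp:
  r0: data parity 0, sent rp 1 → mismatch
  r1: data parity 0, sent rp 0 → ok
  r2: data parity 0, sent rp 0 → ok
Recompute each column's even parity and compare to cp:
  c0: data parity 1, sent cp 1 → ok
  c1: data parity 0, sent cp 0 → ok
  c2: data parity 0, sent cp 0 → ok
  c3: data parity 1, sent cp 0 → mismatch
Exactly one row (r0) and one column (c3) fail → the flipped bit is at their intersection.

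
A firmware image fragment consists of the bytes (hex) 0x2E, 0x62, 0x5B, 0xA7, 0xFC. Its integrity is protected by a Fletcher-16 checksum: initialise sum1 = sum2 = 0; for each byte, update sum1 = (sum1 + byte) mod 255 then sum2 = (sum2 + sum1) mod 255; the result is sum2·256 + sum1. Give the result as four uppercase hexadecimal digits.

CE90

Running sums (mod 255):
  after byte 0 (0x2E): sum1=46, sum2=46
  after byte 1 (0x62): sum1=144, sum2=190
  after byte 2 (0x5B): sum1=235, sum2=170
  after byte 3 (0xA7): sum1=147, sum2=62
  after byte 4 (0xFC): sum1=144, sum2=206
Checksum = sum2·256 + sum1 = 206·256 + 144 = 52880 = 0xCE90.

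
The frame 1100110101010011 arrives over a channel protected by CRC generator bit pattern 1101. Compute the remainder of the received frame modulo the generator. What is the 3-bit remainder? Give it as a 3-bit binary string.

001

Modulo-2 division of 1100110101010011 by 1101:
  pos 0: 1100 XOR 1101 = 0001
  pos 3: 1110 XOR 1101 = 0011
  pos 5: 1110 XOR 1101 = 0011
  pos 7: 1110 XOR 1101 = 0011
  pos 9: 1110 XOR 1101 = 0011
  pos 11: 1101 XOR 1101 = 0000
Remainder = 001 (nonzero — an error is detected).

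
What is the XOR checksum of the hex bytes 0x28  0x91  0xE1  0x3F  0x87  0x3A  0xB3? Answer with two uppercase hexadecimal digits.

XOR the bytes together:
  start with 0x28
  0x28 ⊕ 0x91 = 0xB9
  0xB9 ⊕ 0xE1 = 0x58
  0x58 ⊕ 0x3F = 0x67
  0x67 ⊕ 0x87 = 0xE0
  0xE0 ⊕ 0x3A = 0xDA
  0xDA ⊕ 0xB3 = 0x69

69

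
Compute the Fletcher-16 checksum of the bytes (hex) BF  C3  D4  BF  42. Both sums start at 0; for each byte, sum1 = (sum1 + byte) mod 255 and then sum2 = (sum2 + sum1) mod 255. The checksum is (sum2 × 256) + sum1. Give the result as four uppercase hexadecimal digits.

0E5A

Running sums (mod 255):
  after byte 0 (BF): sum1=191, sum2=191
  after byte 1 (C3): sum1=131, sum2=67
  after byte 2 (D4): sum1=88, sum2=155
  after byte 3 (BF): sum1=24, sum2=179
  after byte 4 (42): sum1=90, sum2=14
Checksum = sum2·256 + sum1 = 14·256 + 90 = 3674 = 0x0E5A.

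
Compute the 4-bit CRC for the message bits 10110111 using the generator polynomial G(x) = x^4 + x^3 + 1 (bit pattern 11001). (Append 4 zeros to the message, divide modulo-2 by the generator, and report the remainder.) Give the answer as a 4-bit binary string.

Append 4 zeros: 101101110000. Divide by 11001 (XOR where the leading bit is 1):
  pos 0: 10110 XOR 11001 = 01111
  pos 1: 11111 XOR 11001 = 00110
  pos 3: 11011 XOR 11001 = 00010
  pos 6: 10000 XOR 11001 = 01001
  pos 7: 10010 XOR 11001 = 01011
Remainder (last 4 bits) = 1011. This is the CRC / FCS.

1011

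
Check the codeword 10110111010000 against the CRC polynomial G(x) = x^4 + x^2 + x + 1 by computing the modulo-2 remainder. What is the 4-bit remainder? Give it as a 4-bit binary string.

1011

Modulo-2 division of 10110111010000 by 10111:
  pos 0: 10110 XOR 10111 = 00001
  pos 4: 11110 XOR 10111 = 01001
  pos 5: 10011 XOR 10111 = 00100
  pos 7: 10000 XOR 10111 = 00111
  pos 9: 11100 XOR 10111 = 01011
Remainder = 1011 (nonzero — an error is detected).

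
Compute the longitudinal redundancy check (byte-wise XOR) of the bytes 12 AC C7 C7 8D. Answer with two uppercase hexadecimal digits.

XOR the bytes together:
  start with 0x12
  0x12 ⊕ 0xAC = 0xBE
  0xBE ⊕ 0xC7 = 0x79
  0x79 ⊕ 0xC7 = 0xBE
  0xBE ⊕ 0x8D = 0x33

33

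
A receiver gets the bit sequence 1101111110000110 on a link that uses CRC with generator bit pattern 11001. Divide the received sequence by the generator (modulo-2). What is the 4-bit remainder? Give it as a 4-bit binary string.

0011

Modulo-2 division of 1101111110000110 by 11001:
  pos 0: 11011 XOR 11001 = 00010
  pos 3: 10111 XOR 11001 = 01110
  pos 4: 11101 XOR 11001 = 00100
  pos 6: 10000 XOR 11001 = 01001
  pos 7: 10010 XOR 11001 = 01011
  pos 8: 10110 XOR 11001 = 01111
  pos 9: 11111 XOR 11001 = 00110
  pos 11: 11010 XOR 11001 = 00011
Remainder = 0011 (nonzero — an error is detected).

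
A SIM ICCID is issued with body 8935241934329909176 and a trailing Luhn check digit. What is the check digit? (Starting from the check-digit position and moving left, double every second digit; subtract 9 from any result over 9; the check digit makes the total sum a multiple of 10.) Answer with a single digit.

Partial digits right→left: 6 7 1 9 0 9 9 2 3 4 3 9 1 4 2 5 3 9 8
Double every second digit counting from the check-digit position (so the 1st, 3rd, 5th, ... of the partial from the right).
  doubled (with −9 where >9): 3 2 0 9 6 6 2 4 6 7 → sum 45
  kept as-is: 7 9 9 2 4 9 4 5 9 → sum 58
Total = 45 + 58 = 103.
Check digit = (10 − (103 mod 10)) mod 10 = 7.

7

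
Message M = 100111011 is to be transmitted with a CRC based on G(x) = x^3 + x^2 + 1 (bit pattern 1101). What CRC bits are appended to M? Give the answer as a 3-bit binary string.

000

Append 3 zeros: 100111011000. Divide by 1101 (XOR where the leading bit is 1):
  pos 0: 1001 XOR 1101 = 0100
  pos 1: 1001 XOR 1101 = 0100
  pos 2: 1001 XOR 1101 = 0100
  pos 3: 1000 XOR 1101 = 0101
  pos 4: 1011 XOR 1101 = 0110
  pos 5: 1101 XOR 1101 = 0000
Remainder (last 3 bits) = 000. This is the CRC / FCS.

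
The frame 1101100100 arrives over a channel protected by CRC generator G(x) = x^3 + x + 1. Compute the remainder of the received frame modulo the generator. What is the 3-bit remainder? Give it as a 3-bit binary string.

Modulo-2 division of 1101100100 by 1011:
  pos 0: 1101 XOR 1011 = 0110
  pos 1: 1101 XOR 1011 = 0110
  pos 2: 1100 XOR 1011 = 0111
  pos 3: 1110 XOR 1011 = 0101
  pos 4: 1011 XOR 1011 = 0000
Remainder = 000 (zero — the frame passes the CRC check).

000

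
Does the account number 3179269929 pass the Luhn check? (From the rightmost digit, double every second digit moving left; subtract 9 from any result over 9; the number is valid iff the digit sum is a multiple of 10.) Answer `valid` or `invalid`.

From the right, keep odd positions and double even positions (subtract 9 from any doubled value over 9):
  doubled (positions 2,4,...): 4 9 4 5 6 → sum 28
  kept (positions 1,3,...): 9 9 6 9 1 → sum 34
Total = 62.
62 mod 10 = 2, so the number is invalid.

invalid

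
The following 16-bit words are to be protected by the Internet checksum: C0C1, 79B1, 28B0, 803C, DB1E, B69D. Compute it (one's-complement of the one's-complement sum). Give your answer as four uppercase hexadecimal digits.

One's-complement addition (fold any carry out of bit 15 back into bit 0):
  0xC0C1 + 0x79B1 = 0x13A72 → wrap carry → 0x3A73
  0x3A73 + 0x28B0 = 0x06323
  0x6323 + 0x803C = 0x0E35F
  0xE35F + 0xDB1E = 0x1BE7D → wrap carry → 0xBE7E
  0xBE7E + 0xB69D = 0x1751B → wrap carry → 0x751C
One's-complement sum = 0x751C.
Checksum = ~0x751C & 0xFFFF = 0x8AE3.

8AE3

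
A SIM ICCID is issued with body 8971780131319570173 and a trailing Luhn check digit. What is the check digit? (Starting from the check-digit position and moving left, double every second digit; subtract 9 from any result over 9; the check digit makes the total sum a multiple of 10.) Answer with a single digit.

6

Partial digits right→left: 3 7 1 0 7 5 9 1 3 1 3 1 0 8 7 1 7 9 8
Double every second digit counting from the check-digit position (so the 1st, 3rd, 5th, ... of the partial from the right).
  doubled (with −9 where >9): 6 2 5 9 6 6 0 5 5 7 → sum 51
  kept as-is: 7 0 5 1 1 1 8 1 9 → sum 33
Total = 51 + 33 = 84.
Check digit = (10 − (84 mod 10)) mod 10 = 6.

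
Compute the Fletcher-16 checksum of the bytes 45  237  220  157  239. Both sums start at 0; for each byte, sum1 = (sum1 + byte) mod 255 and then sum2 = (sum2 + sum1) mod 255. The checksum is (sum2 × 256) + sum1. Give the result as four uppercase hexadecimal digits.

Running sums (mod 255):
  after byte 0 (45): sum1=45, sum2=45
  after byte 1 (237): sum1=27, sum2=72
  after byte 2 (220): sum1=247, sum2=64
  after byte 3 (157): sum1=149, sum2=213
  after byte 4 (239): sum1=133, sum2=91
Checksum = sum2·256 + sum1 = 91·256 + 133 = 23429 = 0x5B85.

5B85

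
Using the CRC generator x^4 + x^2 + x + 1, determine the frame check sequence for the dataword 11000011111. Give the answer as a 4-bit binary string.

1011

Append 4 zeros: 110000111110000. Divide by 10111 (XOR where the leading bit is 1):
  pos 0: 11000 XOR 10111 = 01111
  pos 1: 11110 XOR 10111 = 01001
  pos 2: 10011 XOR 10111 = 00100
  pos 4: 10011 XOR 10111 = 00100
  pos 6: 10011 XOR 10111 = 00100
  pos 8: 10000 XOR 10111 = 00111
  pos 10: 11100 XOR 10111 = 01011
Remainder (last 4 bits) = 1011. This is the CRC / FCS.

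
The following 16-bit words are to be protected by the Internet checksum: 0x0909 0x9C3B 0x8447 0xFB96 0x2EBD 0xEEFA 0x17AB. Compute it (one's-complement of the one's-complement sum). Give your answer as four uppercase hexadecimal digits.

A579

One's-complement addition (fold any carry out of bit 15 back into bit 0):
  0x0909 + 0x9C3B = 0x0A544
  0xA544 + 0x8447 = 0x1298B → wrap carry → 0x298C
  0x298C + 0xFB96 = 0x12522 → wrap carry → 0x2523
  0x2523 + 0x2EBD = 0x053E0
  0x53E0 + 0xEEFA = 0x142DA → wrap carry → 0x42DB
  0x42DB + 0x17AB = 0x05A86
One's-complement sum = 0x5A86.
Checksum = ~0x5A86 & 0xFFFF = 0xA579.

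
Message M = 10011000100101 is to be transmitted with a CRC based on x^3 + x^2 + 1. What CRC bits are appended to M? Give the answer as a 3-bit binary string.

101

Append 3 zeros: 10011000100101000. Divide by 1101 (XOR where the leading bit is 1):
  pos 0: 1001 XOR 1101 = 0100
  pos 1: 1001 XOR 1101 = 0100
  pos 2: 1000 XOR 1101 = 0101
  pos 3: 1010 XOR 1101 = 0111
  pos 4: 1110 XOR 1101 = 0011
  pos 6: 1110 XOR 1101 = 0011
  pos 8: 1101 XOR 1101 = 0000
  pos 13: 1000 XOR 1101 = 0101
Remainder (last 3 bits) = 101. This is the CRC / FCS.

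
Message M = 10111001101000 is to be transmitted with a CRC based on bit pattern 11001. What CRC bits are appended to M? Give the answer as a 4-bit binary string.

Append 4 zeros: 101110011010000000. Divide by 11001 (XOR where the leading bit is 1):
  pos 0: 10111 XOR 11001 = 01110
  pos 1: 11100 XOR 11001 = 00101
  pos 3: 10101 XOR 11001 = 01100
  pos 4: 11001 XOR 11001 = 00000
  pos 10: 10000 XOR 11001 = 01001
  pos 11: 10010 XOR 11001 = 01011
  pos 12: 10110 XOR 11001 = 01111
  pos 13: 11110 XOR 11001 = 00111
Remainder (last 4 bits) = 0111. This is the CRC / FCS.

0111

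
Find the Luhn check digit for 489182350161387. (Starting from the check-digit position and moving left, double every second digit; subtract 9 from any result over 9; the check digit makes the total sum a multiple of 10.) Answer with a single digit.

Partial digits right→left: 7 8 3 1 6 1 0 5 3 2 8 1 9 8 4
Double every second digit counting from the check-digit position (so the 1st, 3rd, 5th, ... of the partial from the right).
  doubled (with −9 where >9): 5 6 3 0 6 7 9 8 → sum 44
  kept as-is: 8 1 1 5 2 1 8 → sum 26
Total = 44 + 26 = 70.
Check digit = (10 − (70 mod 10)) mod 10 = 0.

0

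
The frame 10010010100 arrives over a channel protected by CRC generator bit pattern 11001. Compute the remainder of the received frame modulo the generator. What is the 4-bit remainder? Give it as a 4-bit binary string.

0000

Modulo-2 division of 10010010100 by 11001:
  pos 0: 10010 XOR 11001 = 01011
  pos 1: 10110 XOR 11001 = 01111
  pos 2: 11111 XOR 11001 = 00110
  pos 4: 11001 XOR 11001 = 00000
Remainder = 0000 (zero — the frame passes the CRC check).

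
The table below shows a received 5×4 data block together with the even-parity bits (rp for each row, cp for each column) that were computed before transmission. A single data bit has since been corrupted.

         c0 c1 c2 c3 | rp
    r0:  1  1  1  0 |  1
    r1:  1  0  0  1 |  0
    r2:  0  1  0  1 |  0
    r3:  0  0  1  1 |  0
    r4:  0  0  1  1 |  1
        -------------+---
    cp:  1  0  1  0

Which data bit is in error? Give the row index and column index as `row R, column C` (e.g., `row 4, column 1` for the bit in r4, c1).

Recompute each row's even parity and compare to rp:
  r0: data parity 1, sent rp 1 → ok
  r1: data parity 0, sent rp 0 → ok
  r2: data parity 0, sent rp 0 → ok
  r3: data parity 0, sent rp 0 → ok
  r4: data parity 0, sent rp 1 → mismatch
Recompute each column's even parity and compare to cp:
  c0: data parity 0, sent cp 1 → mismatch
  c1: data parity 0, sent cp 0 → ok
  c2: data parity 1, sent cp 1 → ok
  c3: data parity 0, sent cp 0 → ok
Exactly one row (r4) and one column (c0) fail → the flipped bit is at their intersection.

row 4, column 0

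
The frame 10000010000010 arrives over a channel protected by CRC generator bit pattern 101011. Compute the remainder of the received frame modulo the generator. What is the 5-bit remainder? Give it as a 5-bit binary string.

Modulo-2 division of 10000010000010 by 101011:
  pos 0: 100000 XOR 101011 = 001011
  pos 2: 101110 XOR 101011 = 000101
  pos 5: 101000 XOR 101011 = 000011
Remainder = 11010 (nonzero — an error is detected).

11010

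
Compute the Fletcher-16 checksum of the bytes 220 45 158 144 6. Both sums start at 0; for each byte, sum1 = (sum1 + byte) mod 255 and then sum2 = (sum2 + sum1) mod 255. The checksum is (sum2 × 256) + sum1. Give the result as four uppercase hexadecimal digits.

083F

Running sums (mod 255):
  after byte 0 (220): sum1=220, sum2=220
  after byte 1 (45): sum1=10, sum2=230
  after byte 2 (158): sum1=168, sum2=143
  after byte 3 (144): sum1=57, sum2=200
  after byte 4 (6): sum1=63, sum2=8
Checksum = sum2·256 + sum1 = 8·256 + 63 = 2111 = 0x083F.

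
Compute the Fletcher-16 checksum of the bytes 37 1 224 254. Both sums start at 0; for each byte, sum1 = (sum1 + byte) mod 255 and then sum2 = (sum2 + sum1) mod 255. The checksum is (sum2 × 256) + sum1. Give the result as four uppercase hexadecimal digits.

Running sums (mod 255):
  after byte 0 (37): sum1=37, sum2=37
  after byte 1 (1): sum1=38, sum2=75
  after byte 2 (224): sum1=7, sum2=82
  after byte 3 (254): sum1=6, sum2=88
Checksum = sum2·256 + sum1 = 88·256 + 6 = 22534 = 0x5806.

5806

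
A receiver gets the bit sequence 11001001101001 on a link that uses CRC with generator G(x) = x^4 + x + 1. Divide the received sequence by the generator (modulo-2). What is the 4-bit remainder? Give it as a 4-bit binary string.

1011

Modulo-2 division of 11001001101001 by 10011:
  pos 0: 11001 XOR 10011 = 01010
  pos 1: 10100 XOR 10011 = 00111
  pos 3: 11101 XOR 10011 = 01110
  pos 4: 11101 XOR 10011 = 01110
  pos 5: 11100 XOR 10011 = 01111
  pos 6: 11111 XOR 10011 = 01100
  pos 7: 11000 XOR 10011 = 01011
  pos 8: 10110 XOR 10011 = 00101
Remainder = 1011 (nonzero — an error is detected).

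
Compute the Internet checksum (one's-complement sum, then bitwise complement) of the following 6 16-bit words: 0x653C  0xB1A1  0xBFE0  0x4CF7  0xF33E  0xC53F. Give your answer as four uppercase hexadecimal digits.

23CB

One's-complement addition (fold any carry out of bit 15 back into bit 0):
  0x653C + 0xB1A1 = 0x116DD → wrap carry → 0x16DE
  0x16DE + 0xBFE0 = 0x0D6BE
  0xD6BE + 0x4CF7 = 0x123B5 → wrap carry → 0x23B6
  0x23B6 + 0xF33E = 0x116F4 → wrap carry → 0x16F5
  0x16F5 + 0xC53F = 0x0DC34
One's-complement sum = 0xDC34.
Checksum = ~0xDC34 & 0xFFFF = 0x23CB.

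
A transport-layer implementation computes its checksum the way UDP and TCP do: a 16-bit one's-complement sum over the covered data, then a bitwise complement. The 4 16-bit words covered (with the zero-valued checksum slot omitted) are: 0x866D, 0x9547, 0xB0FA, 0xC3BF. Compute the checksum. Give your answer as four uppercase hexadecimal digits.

6F90

One's-complement addition (fold any carry out of bit 15 back into bit 0):
  0x866D + 0x9547 = 0x11BB4 → wrap carry → 0x1BB5
  0x1BB5 + 0xB0FA = 0x0CCAF
  0xCCAF + 0xC3BF = 0x1906E → wrap carry → 0x906F
One's-complement sum = 0x906F.
Checksum = ~0x906F & 0xFFFF = 0x6F90.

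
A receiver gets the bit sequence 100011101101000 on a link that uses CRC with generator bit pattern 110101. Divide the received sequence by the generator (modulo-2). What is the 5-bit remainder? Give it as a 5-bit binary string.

10000

Modulo-2 division of 100011101101000 by 110101:
  pos 0: 100011 XOR 110101 = 010110
  pos 1: 101101 XOR 110101 = 011000
  pos 2: 110000 XOR 110101 = 000101
  pos 5: 101110 XOR 110101 = 011011
  pos 6: 110111 XOR 110101 = 000010
Remainder = 10000 (nonzero — an error is detected).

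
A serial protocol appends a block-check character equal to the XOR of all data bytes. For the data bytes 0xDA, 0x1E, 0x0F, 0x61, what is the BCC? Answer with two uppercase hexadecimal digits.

XOR the bytes together:
  start with 0xDA
  0xDA ⊕ 0x1E = 0xC4
  0xC4 ⊕ 0x0F = 0xCB
  0xCB ⊕ 0x61 = 0xAA

AA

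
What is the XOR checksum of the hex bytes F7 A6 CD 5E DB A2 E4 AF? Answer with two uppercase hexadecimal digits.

F0

XOR the bytes together:
  start with 0xF7
  0xF7 ⊕ 0xA6 = 0x51
  0x51 ⊕ 0xCD = 0x9C
  0x9C ⊕ 0x5E = 0xC2
  0xC2 ⊕ 0xDB = 0x19
  0x19 ⊕ 0xA2 = 0xBB
  0xBB ⊕ 0xE4 = 0x5F
  0x5F ⊕ 0xAF = 0xF0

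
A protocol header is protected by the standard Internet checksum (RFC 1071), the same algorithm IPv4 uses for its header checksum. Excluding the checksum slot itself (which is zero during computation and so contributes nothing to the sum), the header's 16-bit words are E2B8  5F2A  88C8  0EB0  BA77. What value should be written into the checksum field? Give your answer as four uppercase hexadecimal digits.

One's-complement addition (fold any carry out of bit 15 back into bit 0):
  0xE2B8 + 0x5F2A = 0x141E2 → wrap carry → 0x41E3
  0x41E3 + 0x88C8 = 0x0CAAB
  0xCAAB + 0x0EB0 = 0x0D95B
  0xD95B + 0xBA77 = 0x193D2 → wrap carry → 0x93D3
One's-complement sum = 0x93D3.
Checksum = ~0x93D3 & 0xFFFF = 0x6C2C.

6C2C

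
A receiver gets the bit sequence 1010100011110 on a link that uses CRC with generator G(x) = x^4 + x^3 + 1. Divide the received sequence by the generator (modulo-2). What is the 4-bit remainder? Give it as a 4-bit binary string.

0000

Modulo-2 division of 1010100011110 by 11001:
  pos 0: 10101 XOR 11001 = 01100
  pos 1: 11000 XOR 11001 = 00001
  pos 5: 10011 XOR 11001 = 01010
  pos 6: 10101 XOR 11001 = 01100
  pos 7: 11001 XOR 11001 = 00000
Remainder = 0000 (zero — the frame passes the CRC check).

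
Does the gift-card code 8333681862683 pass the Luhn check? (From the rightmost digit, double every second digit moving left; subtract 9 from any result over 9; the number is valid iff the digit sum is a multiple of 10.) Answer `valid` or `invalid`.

valid

From the right, keep odd positions and double even positions (subtract 9 from any doubled value over 9):
  doubled (positions 2,4,...): 7 4 7 7 6 6 → sum 37
  kept (positions 1,3,...): 3 6 6 1 6 3 8 → sum 33
Total = 70.
70 mod 10 = 0, so the number is valid.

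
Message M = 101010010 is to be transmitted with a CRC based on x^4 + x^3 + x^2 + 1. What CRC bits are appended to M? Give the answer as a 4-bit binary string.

1010

Append 4 zeros: 1010100100000. Divide by 11101 (XOR where the leading bit is 1):
  pos 0: 10101 XOR 11101 = 01000
  pos 1: 10000 XOR 11101 = 01101
  pos 2: 11010 XOR 11101 = 00111
  pos 4: 11110 XOR 11101 = 00011
  pos 7: 11000 XOR 11101 = 00101
Remainder (last 4 bits) = 1010. This is the CRC / FCS.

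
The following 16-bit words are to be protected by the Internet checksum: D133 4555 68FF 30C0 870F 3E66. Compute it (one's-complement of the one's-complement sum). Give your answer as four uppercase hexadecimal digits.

One's-complement addition (fold any carry out of bit 15 back into bit 0):
  0xD133 + 0x4555 = 0x11688 → wrap carry → 0x1689
  0x1689 + 0x68FF = 0x07F88
  0x7F88 + 0x30C0 = 0x0B048
  0xB048 + 0x870F = 0x13757 → wrap carry → 0x3758
  0x3758 + 0x3E66 = 0x075BE
One's-complement sum = 0x75BE.
Checksum = ~0x75BE & 0xFFFF = 0x8A41.

8A41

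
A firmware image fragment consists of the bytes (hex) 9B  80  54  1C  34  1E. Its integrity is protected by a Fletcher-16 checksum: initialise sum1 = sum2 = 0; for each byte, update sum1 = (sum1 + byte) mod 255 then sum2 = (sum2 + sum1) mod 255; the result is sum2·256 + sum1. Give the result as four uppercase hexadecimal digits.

Running sums (mod 255):
  after byte 0 (9B): sum1=155, sum2=155
  after byte 1 (80): sum1=28, sum2=183
  after byte 2 (54): sum1=112, sum2=40
  after byte 3 (1C): sum1=140, sum2=180
  after byte 4 (34): sum1=192, sum2=117
  after byte 5 (1E): sum1=222, sum2=84
Checksum = sum2·256 + sum1 = 84·256 + 222 = 21726 = 0x54DE.

54DE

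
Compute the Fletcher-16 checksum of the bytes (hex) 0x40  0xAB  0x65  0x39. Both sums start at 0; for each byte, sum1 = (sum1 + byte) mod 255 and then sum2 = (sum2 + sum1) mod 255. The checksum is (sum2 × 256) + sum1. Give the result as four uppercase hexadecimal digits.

Running sums (mod 255):
  after byte 0 (0x40): sum1=64, sum2=64
  after byte 1 (0xAB): sum1=235, sum2=44
  after byte 2 (0x65): sum1=81, sum2=125
  after byte 3 (0x39): sum1=138, sum2=8
Checksum = sum2·256 + sum1 = 8·256 + 138 = 2186 = 0x088A.

088A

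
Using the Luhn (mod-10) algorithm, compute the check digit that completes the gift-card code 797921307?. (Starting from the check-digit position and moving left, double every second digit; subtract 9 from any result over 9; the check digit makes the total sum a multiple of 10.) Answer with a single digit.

Partial digits right→left: 7 0 3 1 2 9 7 9 7
Double every second digit counting from the check-digit position (so the 1st, 3rd, 5th, ... of the partial from the right).
  doubled (with −9 where >9): 5 6 4 5 5 → sum 25
  kept as-is: 0 1 9 9 → sum 19
Total = 25 + 19 = 44.
Check digit = (10 − (44 mod 10)) mod 10 = 6.

6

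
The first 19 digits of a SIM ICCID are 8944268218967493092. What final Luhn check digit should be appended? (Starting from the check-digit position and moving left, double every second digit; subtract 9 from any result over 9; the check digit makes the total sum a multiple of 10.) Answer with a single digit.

4

Partial digits right→left: 2 9 0 3 9 4 7 6 9 8 1 2 8 6 2 4 4 9 8
Double every second digit counting from the check-digit position (so the 1st, 3rd, 5th, ... of the partial from the right).
  doubled (with −9 where >9): 4 0 9 5 9 2 7 4 8 7 → sum 55
  kept as-is: 9 3 4 6 8 2 6 4 9 → sum 51
Total = 55 + 51 = 106.
Check digit = (10 − (106 mod 10)) mod 10 = 4.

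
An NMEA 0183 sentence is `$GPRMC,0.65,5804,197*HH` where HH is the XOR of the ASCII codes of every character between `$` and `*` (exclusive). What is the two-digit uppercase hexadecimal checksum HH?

XOR the ASCII codes of the payload characters:
  'G' = 0x47 → acc = 0x47
  'P' = 0x50 → acc = 0x17
  'R' = 0x52 → acc = 0x45
  'M' = 0x4D → acc = 0x08
  'C' = 0x43 → acc = 0x4B
  ',' = 0x2C → acc = 0x67
  '0' = 0x30 → acc = 0x57
  '.' = 0x2E → acc = 0x79
  '6' = 0x36 → acc = 0x4F
  '5' = 0x35 → acc = 0x7A
  ',' = 0x2C → acc = 0x56
  '5' = 0x35 → acc = 0x63
  '8' = 0x38 → acc = 0x5B
  '0' = 0x30 → acc = 0x6B
  '4' = 0x34 → acc = 0x5F
  ',' = 0x2C → acc = 0x73
  '1' = 0x31 → acc = 0x42
  '9' = 0x39 → acc = 0x7B
  '7' = 0x37 → acc = 0x4C
Checksum = 0x4C.

4C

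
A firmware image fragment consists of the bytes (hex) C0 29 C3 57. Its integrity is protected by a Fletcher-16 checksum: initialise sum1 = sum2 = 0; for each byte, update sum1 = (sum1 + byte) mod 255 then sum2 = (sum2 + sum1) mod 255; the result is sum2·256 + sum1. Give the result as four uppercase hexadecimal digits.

5D05

Running sums (mod 255):
  after byte 0 (C0): sum1=192, sum2=192
  after byte 1 (29): sum1=233, sum2=170
  after byte 2 (C3): sum1=173, sum2=88
  after byte 3 (57): sum1=5, sum2=93
Checksum = sum2·256 + sum1 = 93·256 + 5 = 23813 = 0x5D05.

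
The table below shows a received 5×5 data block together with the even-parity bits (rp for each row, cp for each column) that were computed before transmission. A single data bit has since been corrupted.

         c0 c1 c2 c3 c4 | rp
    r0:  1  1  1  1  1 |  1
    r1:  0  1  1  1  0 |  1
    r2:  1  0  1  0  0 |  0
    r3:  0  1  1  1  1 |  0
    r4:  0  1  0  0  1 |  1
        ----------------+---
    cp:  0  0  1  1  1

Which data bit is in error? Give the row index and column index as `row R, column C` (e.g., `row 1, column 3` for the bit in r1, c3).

Recompute each row's even parity and compare to rp:
  r0: data parity 1, sent rp 1 → ok
  r1: data parity 1, sent rp 1 → ok
  r2: data parity 0, sent rp 0 → ok
  r3: data parity 0, sent rp 0 → ok
  r4: data parity 0, sent rp 1 → mismatch
Recompute each column's even parity and compare to cp:
  c0: data parity 0, sent cp 0 → ok
  c1: data parity 0, sent cp 0 → ok
  c2: data parity 0, sent cp 1 → mismatch
  c3: data parity 1, sent cp 1 → ok
  c4: data parity 1, sent cp 1 → ok
Exactly one row (r4) and one column (c2) fail → the flipped bit is at their intersection.

row 4, column 2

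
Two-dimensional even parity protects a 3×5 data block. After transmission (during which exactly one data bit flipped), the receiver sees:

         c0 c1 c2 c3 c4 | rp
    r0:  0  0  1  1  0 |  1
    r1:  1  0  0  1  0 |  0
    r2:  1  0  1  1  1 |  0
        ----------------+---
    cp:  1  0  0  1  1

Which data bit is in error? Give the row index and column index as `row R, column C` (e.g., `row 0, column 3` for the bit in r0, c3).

row 0, column 0

Recompute each row's even parity and compare to rp:
  r0: data parity 0, sent rp 1 → mismatch
  r1: data parity 0, sent rp 0 → ok
  r2: data parity 0, sent rp 0 → ok
Recompute each column's even parity and compare to cp:
  c0: data parity 0, sent cp 1 → mismatch
  c1: data parity 0, sent cp 0 → ok
  c2: data parity 0, sent cp 0 → ok
  c3: data parity 1, sent cp 1 → ok
  c4: data parity 1, sent cp 1 → ok
Exactly one row (r0) and one column (c0) fail → the flipped bit is at their intersection.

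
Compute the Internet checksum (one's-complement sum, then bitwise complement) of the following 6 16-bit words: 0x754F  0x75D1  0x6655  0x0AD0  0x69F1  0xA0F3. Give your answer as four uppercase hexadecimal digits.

One's-complement addition (fold any carry out of bit 15 back into bit 0):
  0x754F + 0x75D1 = 0x0EB20
  0xEB20 + 0x6655 = 0x15175 → wrap carry → 0x5176
  0x5176 + 0x0AD0 = 0x05C46
  0x5C46 + 0x69F1 = 0x0C637
  0xC637 + 0xA0F3 = 0x1672A → wrap carry → 0x672B
One's-complement sum = 0x672B.
Checksum = ~0x672B & 0xFFFF = 0x98D4.

98D4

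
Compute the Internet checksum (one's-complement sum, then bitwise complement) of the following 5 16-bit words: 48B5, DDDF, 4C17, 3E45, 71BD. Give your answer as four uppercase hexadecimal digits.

DD50

One's-complement addition (fold any carry out of bit 15 back into bit 0):
  0x48B5 + 0xDDDF = 0x12694 → wrap carry → 0x2695
  0x2695 + 0x4C17 = 0x072AC
  0x72AC + 0x3E45 = 0x0B0F1
  0xB0F1 + 0x71BD = 0x122AE → wrap carry → 0x22AF
One's-complement sum = 0x22AF.
Checksum = ~0x22AF & 0xFFFF = 0xDD50.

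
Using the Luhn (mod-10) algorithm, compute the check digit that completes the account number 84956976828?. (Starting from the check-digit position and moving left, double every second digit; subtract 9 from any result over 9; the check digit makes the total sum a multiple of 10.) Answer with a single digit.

Partial digits right→left: 8 2 8 6 7 9 6 5 9 4 8
Double every second digit counting from the check-digit position (so the 1st, 3rd, 5th, ... of the partial from the right).
  doubled (with −9 where >9): 7 7 5 3 9 7 → sum 38
  kept as-is: 2 6 9 5 4 → sum 26
Total = 38 + 26 = 64.
Check digit = (10 − (64 mod 10)) mod 10 = 6.

6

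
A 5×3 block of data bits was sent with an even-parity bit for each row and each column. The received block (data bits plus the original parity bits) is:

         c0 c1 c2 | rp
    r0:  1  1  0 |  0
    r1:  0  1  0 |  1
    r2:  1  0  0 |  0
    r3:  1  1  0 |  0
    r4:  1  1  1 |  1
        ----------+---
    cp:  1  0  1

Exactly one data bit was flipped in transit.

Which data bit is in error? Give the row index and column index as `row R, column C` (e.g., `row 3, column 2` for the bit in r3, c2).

Recompute each row's even parity and compare to rp:
  r0: data parity 0, sent rp 0 → ok
  r1: data parity 1, sent rp 1 → ok
  r2: data parity 1, sent rp 0 → mismatch
  r3: data parity 0, sent rp 0 → ok
  r4: data parity 1, sent rp 1 → ok
Recompute each column's even parity and compare to cp:
  c0: data parity 0, sent cp 1 → mismatch
  c1: data parity 0, sent cp 0 → ok
  c2: data parity 1, sent cp 1 → ok
Exactly one row (r2) and one column (c0) fail → the flipped bit is at their intersection.

row 2, column 0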